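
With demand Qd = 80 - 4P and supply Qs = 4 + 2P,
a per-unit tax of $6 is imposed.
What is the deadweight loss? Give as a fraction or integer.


Pre-tax equilibrium quantity: Q* = 88/3
Post-tax equilibrium quantity: Q_tax = 64/3
Reduction in quantity: Q* - Q_tax = 8
DWL = (1/2) * tax * (Q* - Q_tax)
DWL = (1/2) * 6 * 8 = 24

24


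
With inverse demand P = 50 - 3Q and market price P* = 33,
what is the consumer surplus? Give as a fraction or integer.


Maximum willingness to pay (at Q=0): P_max = 50
Quantity demanded at P* = 33:
Q* = (50 - 33)/3 = 17/3
CS = (1/2) * Q* * (P_max - P*)
CS = (1/2) * 17/3 * (50 - 33)
CS = (1/2) * 17/3 * 17 = 289/6

289/6


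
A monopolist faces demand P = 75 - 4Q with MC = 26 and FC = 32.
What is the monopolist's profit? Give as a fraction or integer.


MR = MC: 75 - 8Q = 26
Q* = 49/8
P* = 75 - 4*49/8 = 101/2
Profit = (P* - MC)*Q* - FC
= (101/2 - 26)*49/8 - 32
= 49/2*49/8 - 32
= 2401/16 - 32 = 1889/16

1889/16


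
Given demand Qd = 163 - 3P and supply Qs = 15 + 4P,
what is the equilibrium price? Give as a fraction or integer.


At equilibrium, Qd = Qs.
163 - 3P = 15 + 4P
163 - 15 = 3P + 4P
148 = 7P
P* = 148/7 = 148/7

148/7


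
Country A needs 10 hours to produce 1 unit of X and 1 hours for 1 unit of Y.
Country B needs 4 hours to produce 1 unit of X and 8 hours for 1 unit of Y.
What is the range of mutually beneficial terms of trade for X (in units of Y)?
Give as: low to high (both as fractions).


Opportunity cost of X for Country A = hours_X / hours_Y = 10/1 = 10 units of Y
Opportunity cost of X for Country B = hours_X / hours_Y = 4/8 = 1/2 units of Y
Terms of trade must be between the two opportunity costs.
Range: 1/2 to 10

1/2 to 10


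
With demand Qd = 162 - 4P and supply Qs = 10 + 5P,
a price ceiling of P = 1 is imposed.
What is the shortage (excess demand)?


At P = 1:
Qd = 162 - 4*1 = 158
Qs = 10 + 5*1 = 15
Shortage = Qd - Qs = 158 - 15 = 143

143


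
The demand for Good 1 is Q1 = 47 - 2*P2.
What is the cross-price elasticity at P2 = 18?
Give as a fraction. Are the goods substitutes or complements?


dQ1/dP2 = -2
At P2 = 18: Q1 = 47 - 2*18 = 11
Exy = (dQ1/dP2)(P2/Q1) = -2 * 18 / 11 = -36/11
Since Exy < 0, the goods are complements.

-36/11 (complements)


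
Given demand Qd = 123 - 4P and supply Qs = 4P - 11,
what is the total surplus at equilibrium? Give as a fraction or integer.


Find equilibrium: 123 - 4P = 4P - 11
123 + 11 = 8P
P* = 134/8 = 67/4
Q* = 4*67/4 - 11 = 56
Inverse demand: P = 123/4 - Q/4, so P_max = 123/4
Inverse supply: P = 11/4 + Q/4, so P_min = 11/4
CS = (1/2) * 56 * (123/4 - 67/4) = 392
PS = (1/2) * 56 * (67/4 - 11/4) = 392
TS = CS + PS = 392 + 392 = 784

784


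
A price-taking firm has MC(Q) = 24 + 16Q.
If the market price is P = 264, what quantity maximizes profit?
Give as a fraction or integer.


In perfect competition, profit is maximized where P = MC.
264 = 24 + 16Q
240 = 16Q
Q* = 240/16 = 15

15


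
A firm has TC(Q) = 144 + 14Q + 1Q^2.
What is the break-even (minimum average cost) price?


AC(Q) = 144/Q + 14 + 1Q
To minimize: dAC/dQ = -144/Q^2 + 1 = 0
Q^2 = 144/1 = 144
Q* = 12
Min AC = 144/12 + 14 + 1*12
Min AC = 12 + 14 + 12 = 38

38


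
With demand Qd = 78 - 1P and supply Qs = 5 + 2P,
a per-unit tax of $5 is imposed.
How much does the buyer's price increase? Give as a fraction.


With a per-unit tax, the buyer's price increase depends on relative slopes.
Supply slope: d = 2, Demand slope: b = 1
Buyer's price increase = d * tax / (b + d)
= 2 * 5 / (1 + 2)
= 10 / 3 = 10/3

10/3


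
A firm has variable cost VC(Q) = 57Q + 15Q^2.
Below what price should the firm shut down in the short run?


AVC(Q) = VC(Q)/Q = 57 + 15Q
AVC is increasing in Q, so minimum AVC is at Q -> 0+.
Min AVC = 57
The firm should shut down if P < 57.

57


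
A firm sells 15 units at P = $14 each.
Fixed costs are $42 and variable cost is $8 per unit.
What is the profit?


Total Revenue = P * Q = 14 * 15 = $210
Total Cost = FC + VC*Q = 42 + 8*15 = $162
Profit = TR - TC = 210 - 162 = $48

$48


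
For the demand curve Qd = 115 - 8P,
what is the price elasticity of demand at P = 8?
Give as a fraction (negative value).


dQ/dP = -8
At P = 8: Q = 115 - 8*8 = 51
E = (dQ/dP)(P/Q) = (-8)(8/51) = -64/51

-64/51


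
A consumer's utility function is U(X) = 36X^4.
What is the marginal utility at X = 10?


MU = dU/dX = 36*4*X^(4-1)
MU = 144*X^3
At X = 10:
MU = 144 * 10^3
MU = 144 * 1000 = 144000

144000


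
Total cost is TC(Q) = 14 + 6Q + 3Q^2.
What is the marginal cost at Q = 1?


MC = dTC/dQ = 6 + 2*3*Q
At Q = 1:
MC = 6 + 6*1
MC = 6 + 6 = 12

12


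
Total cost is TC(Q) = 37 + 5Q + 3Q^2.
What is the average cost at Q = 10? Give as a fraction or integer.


TC(10) = 37 + 5*10 + 3*10^2
TC(10) = 37 + 50 + 300 = 387
AC = TC/Q = 387/10 = 387/10

387/10


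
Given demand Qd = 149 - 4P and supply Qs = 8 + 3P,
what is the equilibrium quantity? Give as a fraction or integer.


First find equilibrium price:
149 - 4P = 8 + 3P
P* = 141/7 = 141/7
Then substitute into demand:
Q* = 149 - 4 * 141/7 = 479/7

479/7


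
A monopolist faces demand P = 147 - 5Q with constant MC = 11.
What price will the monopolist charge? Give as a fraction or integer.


MR = 147 - 10Q
Set MR = MC: 147 - 10Q = 11
Q* = 68/5
Substitute into demand:
P* = 147 - 5*68/5 = 79

79


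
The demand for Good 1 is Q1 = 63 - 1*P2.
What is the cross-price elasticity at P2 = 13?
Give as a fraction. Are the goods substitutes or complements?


dQ1/dP2 = -1
At P2 = 13: Q1 = 63 - 1*13 = 50
Exy = (dQ1/dP2)(P2/Q1) = -1 * 13 / 50 = -13/50
Since Exy < 0, the goods are complements.

-13/50 (complements)


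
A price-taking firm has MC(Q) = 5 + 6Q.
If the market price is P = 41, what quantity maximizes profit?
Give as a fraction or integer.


In perfect competition, profit is maximized where P = MC.
41 = 5 + 6Q
36 = 6Q
Q* = 36/6 = 6

6


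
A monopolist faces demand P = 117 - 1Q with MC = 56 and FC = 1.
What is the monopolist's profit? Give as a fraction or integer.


MR = MC: 117 - 2Q = 56
Q* = 61/2
P* = 117 - 1*61/2 = 173/2
Profit = (P* - MC)*Q* - FC
= (173/2 - 56)*61/2 - 1
= 61/2*61/2 - 1
= 3721/4 - 1 = 3717/4

3717/4


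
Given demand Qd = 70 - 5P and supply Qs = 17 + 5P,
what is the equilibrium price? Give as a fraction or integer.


At equilibrium, Qd = Qs.
70 - 5P = 17 + 5P
70 - 17 = 5P + 5P
53 = 10P
P* = 53/10 = 53/10

53/10


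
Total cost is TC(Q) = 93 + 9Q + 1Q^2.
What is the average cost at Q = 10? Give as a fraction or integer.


TC(10) = 93 + 9*10 + 1*10^2
TC(10) = 93 + 90 + 100 = 283
AC = TC/Q = 283/10 = 283/10

283/10


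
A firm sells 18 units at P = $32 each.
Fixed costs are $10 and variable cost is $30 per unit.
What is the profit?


Total Revenue = P * Q = 32 * 18 = $576
Total Cost = FC + VC*Q = 10 + 30*18 = $550
Profit = TR - TC = 576 - 550 = $26

$26


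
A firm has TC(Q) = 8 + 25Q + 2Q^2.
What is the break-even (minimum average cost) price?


AC(Q) = 8/Q + 25 + 2Q
To minimize: dAC/dQ = -8/Q^2 + 2 = 0
Q^2 = 8/2 = 4
Q* = 2
Min AC = 8/2 + 25 + 2*2
Min AC = 4 + 25 + 4 = 33

33


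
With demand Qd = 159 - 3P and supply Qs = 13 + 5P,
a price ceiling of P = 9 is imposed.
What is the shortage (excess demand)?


At P = 9:
Qd = 159 - 3*9 = 132
Qs = 13 + 5*9 = 58
Shortage = Qd - Qs = 132 - 58 = 74

74


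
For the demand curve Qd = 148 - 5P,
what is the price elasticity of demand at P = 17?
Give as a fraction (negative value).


dQ/dP = -5
At P = 17: Q = 148 - 5*17 = 63
E = (dQ/dP)(P/Q) = (-5)(17/63) = -85/63

-85/63


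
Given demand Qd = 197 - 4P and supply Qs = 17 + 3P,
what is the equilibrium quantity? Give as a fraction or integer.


First find equilibrium price:
197 - 4P = 17 + 3P
P* = 180/7 = 180/7
Then substitute into demand:
Q* = 197 - 4 * 180/7 = 659/7

659/7


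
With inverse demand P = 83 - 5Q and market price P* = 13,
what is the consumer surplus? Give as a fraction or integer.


Maximum willingness to pay (at Q=0): P_max = 83
Quantity demanded at P* = 13:
Q* = (83 - 13)/5 = 14
CS = (1/2) * Q* * (P_max - P*)
CS = (1/2) * 14 * (83 - 13)
CS = (1/2) * 14 * 70 = 490

490


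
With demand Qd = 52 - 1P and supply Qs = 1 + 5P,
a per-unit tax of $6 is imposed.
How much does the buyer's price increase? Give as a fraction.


With a per-unit tax, the buyer's price increase depends on relative slopes.
Supply slope: d = 5, Demand slope: b = 1
Buyer's price increase = d * tax / (b + d)
= 5 * 6 / (1 + 5)
= 30 / 6 = 5

5


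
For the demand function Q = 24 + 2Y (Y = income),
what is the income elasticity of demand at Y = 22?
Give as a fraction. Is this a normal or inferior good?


dQ/dY = 2
At Y = 22: Q = 24 + 2*22 = 68
Ey = (dQ/dY)(Y/Q) = 2 * 22 / 68 = 11/17
Since Ey > 0, this is a normal good.

11/17 (normal good)


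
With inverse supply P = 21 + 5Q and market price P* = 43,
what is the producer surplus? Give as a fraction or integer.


Minimum supply price (at Q=0): P_min = 21
Quantity supplied at P* = 43:
Q* = (43 - 21)/5 = 22/5
PS = (1/2) * Q* * (P* - P_min)
PS = (1/2) * 22/5 * (43 - 21)
PS = (1/2) * 22/5 * 22 = 242/5

242/5


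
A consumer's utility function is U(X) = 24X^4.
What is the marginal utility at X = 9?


MU = dU/dX = 24*4*X^(4-1)
MU = 96*X^3
At X = 9:
MU = 96 * 9^3
MU = 96 * 729 = 69984

69984


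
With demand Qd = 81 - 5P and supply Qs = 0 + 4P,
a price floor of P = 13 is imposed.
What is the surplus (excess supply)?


At P = 13:
Qd = 81 - 5*13 = 16
Qs = 0 + 4*13 = 52
Surplus = Qs - Qd = 52 - 16 = 36

36


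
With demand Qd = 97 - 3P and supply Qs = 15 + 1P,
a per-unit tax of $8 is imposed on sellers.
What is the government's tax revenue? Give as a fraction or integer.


With tax on sellers, new supply: Qs' = 15 + 1(P - 8)
= 7 + 1P
New equilibrium quantity:
Q_new = 59/2
Tax revenue = tax * Q_new = 8 * 59/2 = 236

236


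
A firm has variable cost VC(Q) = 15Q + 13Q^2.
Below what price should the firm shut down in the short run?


AVC(Q) = VC(Q)/Q = 15 + 13Q
AVC is increasing in Q, so minimum AVC is at Q -> 0+.
Min AVC = 15
The firm should shut down if P < 15.

15


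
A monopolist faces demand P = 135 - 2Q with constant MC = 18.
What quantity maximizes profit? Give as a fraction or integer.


TR = P*Q = (135 - 2Q)Q = 135Q - 2Q^2
MR = dTR/dQ = 135 - 4Q
Set MR = MC:
135 - 4Q = 18
117 = 4Q
Q* = 117/4 = 117/4

117/4


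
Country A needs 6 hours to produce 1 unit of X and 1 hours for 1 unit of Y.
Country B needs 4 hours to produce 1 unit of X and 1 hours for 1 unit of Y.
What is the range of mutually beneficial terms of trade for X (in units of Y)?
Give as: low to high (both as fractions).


Opportunity cost of X for Country A = hours_X / hours_Y = 6/1 = 6 units of Y
Opportunity cost of X for Country B = hours_X / hours_Y = 4/1 = 4 units of Y
Terms of trade must be between the two opportunity costs.
Range: 4 to 6

4 to 6


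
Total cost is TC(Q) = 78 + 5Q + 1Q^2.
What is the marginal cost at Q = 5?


MC = dTC/dQ = 5 + 2*1*Q
At Q = 5:
MC = 5 + 2*5
MC = 5 + 10 = 15

15


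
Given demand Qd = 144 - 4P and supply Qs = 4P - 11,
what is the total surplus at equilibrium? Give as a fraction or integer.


Find equilibrium: 144 - 4P = 4P - 11
144 + 11 = 8P
P* = 155/8 = 155/8
Q* = 4*155/8 - 11 = 133/2
Inverse demand: P = 36 - Q/4, so P_max = 36
Inverse supply: P = 11/4 + Q/4, so P_min = 11/4
CS = (1/2) * 133/2 * (36 - 155/8) = 17689/32
PS = (1/2) * 133/2 * (155/8 - 11/4) = 17689/32
TS = CS + PS = 17689/32 + 17689/32 = 17689/16

17689/16


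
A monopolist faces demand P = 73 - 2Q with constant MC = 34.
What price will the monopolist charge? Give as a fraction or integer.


MR = 73 - 4Q
Set MR = MC: 73 - 4Q = 34
Q* = 39/4
Substitute into demand:
P* = 73 - 2*39/4 = 107/2

107/2


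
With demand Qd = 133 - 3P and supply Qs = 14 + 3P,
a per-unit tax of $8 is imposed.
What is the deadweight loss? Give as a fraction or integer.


Pre-tax equilibrium quantity: Q* = 147/2
Post-tax equilibrium quantity: Q_tax = 123/2
Reduction in quantity: Q* - Q_tax = 12
DWL = (1/2) * tax * (Q* - Q_tax)
DWL = (1/2) * 8 * 12 = 48

48


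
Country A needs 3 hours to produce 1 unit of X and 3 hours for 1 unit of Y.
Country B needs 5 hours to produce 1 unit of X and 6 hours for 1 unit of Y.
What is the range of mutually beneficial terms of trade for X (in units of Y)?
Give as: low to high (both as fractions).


Opportunity cost of X for Country A = hours_X / hours_Y = 3/3 = 1 units of Y
Opportunity cost of X for Country B = hours_X / hours_Y = 5/6 = 5/6 units of Y
Terms of trade must be between the two opportunity costs.
Range: 5/6 to 1

5/6 to 1


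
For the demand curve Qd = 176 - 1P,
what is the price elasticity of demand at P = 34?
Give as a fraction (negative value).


dQ/dP = -1
At P = 34: Q = 176 - 1*34 = 142
E = (dQ/dP)(P/Q) = (-1)(34/142) = -17/71

-17/71


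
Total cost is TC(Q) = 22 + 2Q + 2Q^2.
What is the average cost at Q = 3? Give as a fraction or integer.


TC(3) = 22 + 2*3 + 2*3^2
TC(3) = 22 + 6 + 18 = 46
AC = TC/Q = 46/3 = 46/3

46/3


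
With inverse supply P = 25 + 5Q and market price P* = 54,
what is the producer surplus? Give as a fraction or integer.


Minimum supply price (at Q=0): P_min = 25
Quantity supplied at P* = 54:
Q* = (54 - 25)/5 = 29/5
PS = (1/2) * Q* * (P* - P_min)
PS = (1/2) * 29/5 * (54 - 25)
PS = (1/2) * 29/5 * 29 = 841/10

841/10


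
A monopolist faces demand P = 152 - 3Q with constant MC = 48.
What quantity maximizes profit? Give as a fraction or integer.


TR = P*Q = (152 - 3Q)Q = 152Q - 3Q^2
MR = dTR/dQ = 152 - 6Q
Set MR = MC:
152 - 6Q = 48
104 = 6Q
Q* = 104/6 = 52/3

52/3


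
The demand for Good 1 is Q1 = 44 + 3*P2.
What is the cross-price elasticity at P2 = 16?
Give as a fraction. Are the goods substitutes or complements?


dQ1/dP2 = 3
At P2 = 16: Q1 = 44 + 3*16 = 92
Exy = (dQ1/dP2)(P2/Q1) = 3 * 16 / 92 = 12/23
Since Exy > 0, the goods are substitutes.

12/23 (substitutes)


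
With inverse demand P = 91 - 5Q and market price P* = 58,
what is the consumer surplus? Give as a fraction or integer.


Maximum willingness to pay (at Q=0): P_max = 91
Quantity demanded at P* = 58:
Q* = (91 - 58)/5 = 33/5
CS = (1/2) * Q* * (P_max - P*)
CS = (1/2) * 33/5 * (91 - 58)
CS = (1/2) * 33/5 * 33 = 1089/10

1089/10


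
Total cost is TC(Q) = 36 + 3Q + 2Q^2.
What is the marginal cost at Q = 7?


MC = dTC/dQ = 3 + 2*2*Q
At Q = 7:
MC = 3 + 4*7
MC = 3 + 28 = 31

31


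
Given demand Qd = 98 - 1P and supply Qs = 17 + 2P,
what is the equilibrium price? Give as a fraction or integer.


At equilibrium, Qd = Qs.
98 - 1P = 17 + 2P
98 - 17 = 1P + 2P
81 = 3P
P* = 81/3 = 27

27


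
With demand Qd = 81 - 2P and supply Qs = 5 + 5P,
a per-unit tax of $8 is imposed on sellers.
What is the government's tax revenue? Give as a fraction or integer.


With tax on sellers, new supply: Qs' = 5 + 5(P - 8)
= 5P - 35
New equilibrium quantity:
Q_new = 335/7
Tax revenue = tax * Q_new = 8 * 335/7 = 2680/7

2680/7


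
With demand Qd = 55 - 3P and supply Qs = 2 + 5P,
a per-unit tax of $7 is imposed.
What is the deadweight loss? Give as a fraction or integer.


Pre-tax equilibrium quantity: Q* = 281/8
Post-tax equilibrium quantity: Q_tax = 22
Reduction in quantity: Q* - Q_tax = 105/8
DWL = (1/2) * tax * (Q* - Q_tax)
DWL = (1/2) * 7 * 105/8 = 735/16

735/16


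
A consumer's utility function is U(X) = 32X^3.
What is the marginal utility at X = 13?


MU = dU/dX = 32*3*X^(3-1)
MU = 96*X^2
At X = 13:
MU = 96 * 13^2
MU = 96 * 169 = 16224

16224


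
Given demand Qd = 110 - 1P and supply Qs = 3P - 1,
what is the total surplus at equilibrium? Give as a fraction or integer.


Find equilibrium: 110 - 1P = 3P - 1
110 + 1 = 4P
P* = 111/4 = 111/4
Q* = 3*111/4 - 1 = 329/4
Inverse demand: P = 110 - Q/1, so P_max = 110
Inverse supply: P = 1/3 + Q/3, so P_min = 1/3
CS = (1/2) * 329/4 * (110 - 111/4) = 108241/32
PS = (1/2) * 329/4 * (111/4 - 1/3) = 108241/96
TS = CS + PS = 108241/32 + 108241/96 = 108241/24

108241/24


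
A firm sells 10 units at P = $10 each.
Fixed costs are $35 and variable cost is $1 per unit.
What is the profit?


Total Revenue = P * Q = 10 * 10 = $100
Total Cost = FC + VC*Q = 35 + 1*10 = $45
Profit = TR - TC = 100 - 45 = $55

$55


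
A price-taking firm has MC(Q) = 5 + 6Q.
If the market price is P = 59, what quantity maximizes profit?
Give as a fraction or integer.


In perfect competition, profit is maximized where P = MC.
59 = 5 + 6Q
54 = 6Q
Q* = 54/6 = 9

9


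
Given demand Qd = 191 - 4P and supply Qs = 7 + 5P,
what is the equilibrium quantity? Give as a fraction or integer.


First find equilibrium price:
191 - 4P = 7 + 5P
P* = 184/9 = 184/9
Then substitute into demand:
Q* = 191 - 4 * 184/9 = 983/9

983/9


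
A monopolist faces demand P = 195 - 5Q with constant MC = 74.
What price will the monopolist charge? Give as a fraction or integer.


MR = 195 - 10Q
Set MR = MC: 195 - 10Q = 74
Q* = 121/10
Substitute into demand:
P* = 195 - 5*121/10 = 269/2

269/2


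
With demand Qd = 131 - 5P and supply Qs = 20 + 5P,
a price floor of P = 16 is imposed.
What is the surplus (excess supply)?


At P = 16:
Qd = 131 - 5*16 = 51
Qs = 20 + 5*16 = 100
Surplus = Qs - Qd = 100 - 51 = 49

49


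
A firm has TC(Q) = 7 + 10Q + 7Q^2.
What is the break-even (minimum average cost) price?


AC(Q) = 7/Q + 10 + 7Q
To minimize: dAC/dQ = -7/Q^2 + 7 = 0
Q^2 = 7/7 = 1
Q* = 1
Min AC = 7/1 + 10 + 7*1
Min AC = 7 + 10 + 7 = 24

24


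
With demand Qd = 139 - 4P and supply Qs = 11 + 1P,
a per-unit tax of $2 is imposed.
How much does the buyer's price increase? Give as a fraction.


With a per-unit tax, the buyer's price increase depends on relative slopes.
Supply slope: d = 1, Demand slope: b = 4
Buyer's price increase = d * tax / (b + d)
= 1 * 2 / (4 + 1)
= 2 / 5 = 2/5

2/5


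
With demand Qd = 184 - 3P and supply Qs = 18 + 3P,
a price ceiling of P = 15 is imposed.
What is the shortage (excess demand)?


At P = 15:
Qd = 184 - 3*15 = 139
Qs = 18 + 3*15 = 63
Shortage = Qd - Qs = 139 - 63 = 76

76


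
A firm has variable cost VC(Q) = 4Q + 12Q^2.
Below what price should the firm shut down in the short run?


AVC(Q) = VC(Q)/Q = 4 + 12Q
AVC is increasing in Q, so minimum AVC is at Q -> 0+.
Min AVC = 4
The firm should shut down if P < 4.

4


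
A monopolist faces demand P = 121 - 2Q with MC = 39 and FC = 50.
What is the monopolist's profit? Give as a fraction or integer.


MR = MC: 121 - 4Q = 39
Q* = 41/2
P* = 121 - 2*41/2 = 80
Profit = (P* - MC)*Q* - FC
= (80 - 39)*41/2 - 50
= 41*41/2 - 50
= 1681/2 - 50 = 1581/2

1581/2


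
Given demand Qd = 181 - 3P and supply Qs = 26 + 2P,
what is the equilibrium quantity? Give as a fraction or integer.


First find equilibrium price:
181 - 3P = 26 + 2P
P* = 155/5 = 31
Then substitute into demand:
Q* = 181 - 3 * 31 = 88

88


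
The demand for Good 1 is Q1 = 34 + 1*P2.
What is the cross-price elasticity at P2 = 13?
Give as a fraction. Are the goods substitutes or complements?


dQ1/dP2 = 1
At P2 = 13: Q1 = 34 + 1*13 = 47
Exy = (dQ1/dP2)(P2/Q1) = 1 * 13 / 47 = 13/47
Since Exy > 0, the goods are substitutes.

13/47 (substitutes)


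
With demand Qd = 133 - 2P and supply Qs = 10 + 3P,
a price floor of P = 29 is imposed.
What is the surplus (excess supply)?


At P = 29:
Qd = 133 - 2*29 = 75
Qs = 10 + 3*29 = 97
Surplus = Qs - Qd = 97 - 75 = 22

22


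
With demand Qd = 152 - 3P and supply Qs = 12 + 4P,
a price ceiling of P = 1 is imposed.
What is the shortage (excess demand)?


At P = 1:
Qd = 152 - 3*1 = 149
Qs = 12 + 4*1 = 16
Shortage = Qd - Qs = 149 - 16 = 133

133


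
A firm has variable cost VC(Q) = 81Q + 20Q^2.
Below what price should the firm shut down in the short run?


AVC(Q) = VC(Q)/Q = 81 + 20Q
AVC is increasing in Q, so minimum AVC is at Q -> 0+.
Min AVC = 81
The firm should shut down if P < 81.

81


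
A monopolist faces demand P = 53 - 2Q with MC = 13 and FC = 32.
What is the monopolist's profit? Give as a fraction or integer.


MR = MC: 53 - 4Q = 13
Q* = 10
P* = 53 - 2*10 = 33
Profit = (P* - MC)*Q* - FC
= (33 - 13)*10 - 32
= 20*10 - 32
= 200 - 32 = 168

168


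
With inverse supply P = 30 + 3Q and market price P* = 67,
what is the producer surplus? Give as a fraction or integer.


Minimum supply price (at Q=0): P_min = 30
Quantity supplied at P* = 67:
Q* = (67 - 30)/3 = 37/3
PS = (1/2) * Q* * (P* - P_min)
PS = (1/2) * 37/3 * (67 - 30)
PS = (1/2) * 37/3 * 37 = 1369/6

1369/6


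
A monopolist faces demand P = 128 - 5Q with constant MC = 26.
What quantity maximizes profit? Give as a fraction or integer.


TR = P*Q = (128 - 5Q)Q = 128Q - 5Q^2
MR = dTR/dQ = 128 - 10Q
Set MR = MC:
128 - 10Q = 26
102 = 10Q
Q* = 102/10 = 51/5

51/5


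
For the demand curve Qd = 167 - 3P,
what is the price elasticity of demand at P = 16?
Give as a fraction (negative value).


dQ/dP = -3
At P = 16: Q = 167 - 3*16 = 119
E = (dQ/dP)(P/Q) = (-3)(16/119) = -48/119

-48/119


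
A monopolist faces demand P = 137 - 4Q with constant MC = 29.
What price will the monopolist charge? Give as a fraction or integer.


MR = 137 - 8Q
Set MR = MC: 137 - 8Q = 29
Q* = 27/2
Substitute into demand:
P* = 137 - 4*27/2 = 83

83


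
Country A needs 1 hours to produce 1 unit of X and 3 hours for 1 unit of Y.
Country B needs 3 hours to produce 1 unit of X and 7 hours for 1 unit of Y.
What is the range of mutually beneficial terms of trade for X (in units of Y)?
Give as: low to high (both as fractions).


Opportunity cost of X for Country A = hours_X / hours_Y = 1/3 = 1/3 units of Y
Opportunity cost of X for Country B = hours_X / hours_Y = 3/7 = 3/7 units of Y
Terms of trade must be between the two opportunity costs.
Range: 1/3 to 3/7

1/3 to 3/7


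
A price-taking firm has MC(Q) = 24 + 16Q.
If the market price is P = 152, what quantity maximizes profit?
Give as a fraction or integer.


In perfect competition, profit is maximized where P = MC.
152 = 24 + 16Q
128 = 16Q
Q* = 128/16 = 8

8


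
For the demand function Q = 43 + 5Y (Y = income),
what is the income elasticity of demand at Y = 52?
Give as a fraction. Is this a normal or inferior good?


dQ/dY = 5
At Y = 52: Q = 43 + 5*52 = 303
Ey = (dQ/dY)(Y/Q) = 5 * 52 / 303 = 260/303
Since Ey > 0, this is a normal good.

260/303 (normal good)


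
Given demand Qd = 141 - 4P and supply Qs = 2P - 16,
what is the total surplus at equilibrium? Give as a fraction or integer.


Find equilibrium: 141 - 4P = 2P - 16
141 + 16 = 6P
P* = 157/6 = 157/6
Q* = 2*157/6 - 16 = 109/3
Inverse demand: P = 141/4 - Q/4, so P_max = 141/4
Inverse supply: P = 8 + Q/2, so P_min = 8
CS = (1/2) * 109/3 * (141/4 - 157/6) = 11881/72
PS = (1/2) * 109/3 * (157/6 - 8) = 11881/36
TS = CS + PS = 11881/72 + 11881/36 = 11881/24

11881/24


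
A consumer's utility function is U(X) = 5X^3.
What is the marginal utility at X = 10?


MU = dU/dX = 5*3*X^(3-1)
MU = 15*X^2
At X = 10:
MU = 15 * 10^2
MU = 15 * 100 = 1500

1500


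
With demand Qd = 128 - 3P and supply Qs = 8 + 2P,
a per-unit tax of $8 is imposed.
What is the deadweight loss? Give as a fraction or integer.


Pre-tax equilibrium quantity: Q* = 56
Post-tax equilibrium quantity: Q_tax = 232/5
Reduction in quantity: Q* - Q_tax = 48/5
DWL = (1/2) * tax * (Q* - Q_tax)
DWL = (1/2) * 8 * 48/5 = 192/5

192/5


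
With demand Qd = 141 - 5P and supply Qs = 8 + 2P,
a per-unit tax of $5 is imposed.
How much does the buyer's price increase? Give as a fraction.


With a per-unit tax, the buyer's price increase depends on relative slopes.
Supply slope: d = 2, Demand slope: b = 5
Buyer's price increase = d * tax / (b + d)
= 2 * 5 / (5 + 2)
= 10 / 7 = 10/7

10/7


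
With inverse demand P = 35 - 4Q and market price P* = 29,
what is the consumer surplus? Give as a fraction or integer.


Maximum willingness to pay (at Q=0): P_max = 35
Quantity demanded at P* = 29:
Q* = (35 - 29)/4 = 3/2
CS = (1/2) * Q* * (P_max - P*)
CS = (1/2) * 3/2 * (35 - 29)
CS = (1/2) * 3/2 * 6 = 9/2

9/2


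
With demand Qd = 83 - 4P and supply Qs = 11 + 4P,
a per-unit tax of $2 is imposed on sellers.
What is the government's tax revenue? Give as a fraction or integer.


With tax on sellers, new supply: Qs' = 11 + 4(P - 2)
= 3 + 4P
New equilibrium quantity:
Q_new = 43
Tax revenue = tax * Q_new = 2 * 43 = 86

86


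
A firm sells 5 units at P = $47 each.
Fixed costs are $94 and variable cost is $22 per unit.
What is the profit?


Total Revenue = P * Q = 47 * 5 = $235
Total Cost = FC + VC*Q = 94 + 22*5 = $204
Profit = TR - TC = 235 - 204 = $31

$31


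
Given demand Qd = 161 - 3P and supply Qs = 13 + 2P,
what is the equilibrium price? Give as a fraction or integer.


At equilibrium, Qd = Qs.
161 - 3P = 13 + 2P
161 - 13 = 3P + 2P
148 = 5P
P* = 148/5 = 148/5

148/5


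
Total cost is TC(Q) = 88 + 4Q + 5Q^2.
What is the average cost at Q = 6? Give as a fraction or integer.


TC(6) = 88 + 4*6 + 5*6^2
TC(6) = 88 + 24 + 180 = 292
AC = TC/Q = 292/6 = 146/3

146/3


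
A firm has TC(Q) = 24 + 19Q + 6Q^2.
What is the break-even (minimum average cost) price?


AC(Q) = 24/Q + 19 + 6Q
To minimize: dAC/dQ = -24/Q^2 + 6 = 0
Q^2 = 24/6 = 4
Q* = 2
Min AC = 24/2 + 19 + 6*2
Min AC = 12 + 19 + 12 = 43

43


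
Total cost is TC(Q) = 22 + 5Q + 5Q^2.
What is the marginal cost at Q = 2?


MC = dTC/dQ = 5 + 2*5*Q
At Q = 2:
MC = 5 + 10*2
MC = 5 + 20 = 25

25


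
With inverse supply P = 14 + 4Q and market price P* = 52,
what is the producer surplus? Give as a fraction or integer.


Minimum supply price (at Q=0): P_min = 14
Quantity supplied at P* = 52:
Q* = (52 - 14)/4 = 19/2
PS = (1/2) * Q* * (P* - P_min)
PS = (1/2) * 19/2 * (52 - 14)
PS = (1/2) * 19/2 * 38 = 361/2

361/2


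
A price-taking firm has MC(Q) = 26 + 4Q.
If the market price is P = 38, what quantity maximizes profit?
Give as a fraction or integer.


In perfect competition, profit is maximized where P = MC.
38 = 26 + 4Q
12 = 4Q
Q* = 12/4 = 3

3


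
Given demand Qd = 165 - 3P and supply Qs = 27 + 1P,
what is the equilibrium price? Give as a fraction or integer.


At equilibrium, Qd = Qs.
165 - 3P = 27 + 1P
165 - 27 = 3P + 1P
138 = 4P
P* = 138/4 = 69/2

69/2


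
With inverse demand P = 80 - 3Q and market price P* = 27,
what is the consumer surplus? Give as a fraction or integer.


Maximum willingness to pay (at Q=0): P_max = 80
Quantity demanded at P* = 27:
Q* = (80 - 27)/3 = 53/3
CS = (1/2) * Q* * (P_max - P*)
CS = (1/2) * 53/3 * (80 - 27)
CS = (1/2) * 53/3 * 53 = 2809/6

2809/6


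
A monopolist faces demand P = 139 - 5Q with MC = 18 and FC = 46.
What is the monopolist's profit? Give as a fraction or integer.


MR = MC: 139 - 10Q = 18
Q* = 121/10
P* = 139 - 5*121/10 = 157/2
Profit = (P* - MC)*Q* - FC
= (157/2 - 18)*121/10 - 46
= 121/2*121/10 - 46
= 14641/20 - 46 = 13721/20

13721/20


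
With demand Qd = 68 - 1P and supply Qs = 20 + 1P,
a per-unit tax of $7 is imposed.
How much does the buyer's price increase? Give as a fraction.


With a per-unit tax, the buyer's price increase depends on relative slopes.
Supply slope: d = 1, Demand slope: b = 1
Buyer's price increase = d * tax / (b + d)
= 1 * 7 / (1 + 1)
= 7 / 2 = 7/2

7/2


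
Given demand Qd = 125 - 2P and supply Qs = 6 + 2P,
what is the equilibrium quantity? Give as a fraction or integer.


First find equilibrium price:
125 - 2P = 6 + 2P
P* = 119/4 = 119/4
Then substitute into demand:
Q* = 125 - 2 * 119/4 = 131/2

131/2


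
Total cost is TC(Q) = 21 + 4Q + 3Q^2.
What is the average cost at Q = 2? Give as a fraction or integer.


TC(2) = 21 + 4*2 + 3*2^2
TC(2) = 21 + 8 + 12 = 41
AC = TC/Q = 41/2 = 41/2

41/2


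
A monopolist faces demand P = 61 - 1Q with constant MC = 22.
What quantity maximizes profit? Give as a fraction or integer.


TR = P*Q = (61 - 1Q)Q = 61Q - 1Q^2
MR = dTR/dQ = 61 - 2Q
Set MR = MC:
61 - 2Q = 22
39 = 2Q
Q* = 39/2 = 39/2

39/2


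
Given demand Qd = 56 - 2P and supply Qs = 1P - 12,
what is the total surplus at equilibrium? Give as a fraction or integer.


Find equilibrium: 56 - 2P = 1P - 12
56 + 12 = 3P
P* = 68/3 = 68/3
Q* = 1*68/3 - 12 = 32/3
Inverse demand: P = 28 - Q/2, so P_max = 28
Inverse supply: P = 12 + Q/1, so P_min = 12
CS = (1/2) * 32/3 * (28 - 68/3) = 256/9
PS = (1/2) * 32/3 * (68/3 - 12) = 512/9
TS = CS + PS = 256/9 + 512/9 = 256/3

256/3


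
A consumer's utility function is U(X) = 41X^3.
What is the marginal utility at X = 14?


MU = dU/dX = 41*3*X^(3-1)
MU = 123*X^2
At X = 14:
MU = 123 * 14^2
MU = 123 * 196 = 24108

24108


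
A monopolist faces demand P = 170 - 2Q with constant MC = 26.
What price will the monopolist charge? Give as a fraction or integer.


MR = 170 - 4Q
Set MR = MC: 170 - 4Q = 26
Q* = 36
Substitute into demand:
P* = 170 - 2*36 = 98

98


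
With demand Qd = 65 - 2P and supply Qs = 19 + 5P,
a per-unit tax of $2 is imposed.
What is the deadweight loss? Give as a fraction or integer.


Pre-tax equilibrium quantity: Q* = 363/7
Post-tax equilibrium quantity: Q_tax = 49
Reduction in quantity: Q* - Q_tax = 20/7
DWL = (1/2) * tax * (Q* - Q_tax)
DWL = (1/2) * 2 * 20/7 = 20/7

20/7


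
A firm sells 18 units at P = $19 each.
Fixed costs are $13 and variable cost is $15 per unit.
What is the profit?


Total Revenue = P * Q = 19 * 18 = $342
Total Cost = FC + VC*Q = 13 + 15*18 = $283
Profit = TR - TC = 342 - 283 = $59

$59


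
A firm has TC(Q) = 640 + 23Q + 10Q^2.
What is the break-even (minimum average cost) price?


AC(Q) = 640/Q + 23 + 10Q
To minimize: dAC/dQ = -640/Q^2 + 10 = 0
Q^2 = 640/10 = 64
Q* = 8
Min AC = 640/8 + 23 + 10*8
Min AC = 80 + 23 + 80 = 183

183


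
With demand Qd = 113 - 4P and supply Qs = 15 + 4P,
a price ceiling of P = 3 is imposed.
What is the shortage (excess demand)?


At P = 3:
Qd = 113 - 4*3 = 101
Qs = 15 + 4*3 = 27
Shortage = Qd - Qs = 101 - 27 = 74

74


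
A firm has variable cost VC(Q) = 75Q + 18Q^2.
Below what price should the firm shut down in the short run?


AVC(Q) = VC(Q)/Q = 75 + 18Q
AVC is increasing in Q, so minimum AVC is at Q -> 0+.
Min AVC = 75
The firm should shut down if P < 75.

75


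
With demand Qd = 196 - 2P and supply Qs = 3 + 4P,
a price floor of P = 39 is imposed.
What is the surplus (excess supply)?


At P = 39:
Qd = 196 - 2*39 = 118
Qs = 3 + 4*39 = 159
Surplus = Qs - Qd = 159 - 118 = 41

41


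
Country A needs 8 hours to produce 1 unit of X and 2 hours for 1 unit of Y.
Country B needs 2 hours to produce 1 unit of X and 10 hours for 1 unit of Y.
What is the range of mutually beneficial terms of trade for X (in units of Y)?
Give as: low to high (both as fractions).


Opportunity cost of X for Country A = hours_X / hours_Y = 8/2 = 4 units of Y
Opportunity cost of X for Country B = hours_X / hours_Y = 2/10 = 1/5 units of Y
Terms of trade must be between the two opportunity costs.
Range: 1/5 to 4

1/5 to 4


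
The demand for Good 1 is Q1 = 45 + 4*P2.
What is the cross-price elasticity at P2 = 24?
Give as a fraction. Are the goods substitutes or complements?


dQ1/dP2 = 4
At P2 = 24: Q1 = 45 + 4*24 = 141
Exy = (dQ1/dP2)(P2/Q1) = 4 * 24 / 141 = 32/47
Since Exy > 0, the goods are substitutes.

32/47 (substitutes)


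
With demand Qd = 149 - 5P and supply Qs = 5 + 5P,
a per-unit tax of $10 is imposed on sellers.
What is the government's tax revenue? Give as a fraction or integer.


With tax on sellers, new supply: Qs' = 5 + 5(P - 10)
= 5P - 45
New equilibrium quantity:
Q_new = 52
Tax revenue = tax * Q_new = 10 * 52 = 520

520


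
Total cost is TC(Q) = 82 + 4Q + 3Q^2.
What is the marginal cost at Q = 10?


MC = dTC/dQ = 4 + 2*3*Q
At Q = 10:
MC = 4 + 6*10
MC = 4 + 60 = 64

64


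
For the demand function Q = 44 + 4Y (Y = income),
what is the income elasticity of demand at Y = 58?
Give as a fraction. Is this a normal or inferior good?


dQ/dY = 4
At Y = 58: Q = 44 + 4*58 = 276
Ey = (dQ/dY)(Y/Q) = 4 * 58 / 276 = 58/69
Since Ey > 0, this is a normal good.

58/69 (normal good)


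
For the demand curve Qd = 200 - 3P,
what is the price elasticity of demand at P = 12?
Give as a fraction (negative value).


dQ/dP = -3
At P = 12: Q = 200 - 3*12 = 164
E = (dQ/dP)(P/Q) = (-3)(12/164) = -9/41

-9/41


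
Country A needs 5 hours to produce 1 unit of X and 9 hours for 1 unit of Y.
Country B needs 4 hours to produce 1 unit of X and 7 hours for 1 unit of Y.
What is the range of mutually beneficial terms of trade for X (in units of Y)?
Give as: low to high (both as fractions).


Opportunity cost of X for Country A = hours_X / hours_Y = 5/9 = 5/9 units of Y
Opportunity cost of X for Country B = hours_X / hours_Y = 4/7 = 4/7 units of Y
Terms of trade must be between the two opportunity costs.
Range: 5/9 to 4/7

5/9 to 4/7


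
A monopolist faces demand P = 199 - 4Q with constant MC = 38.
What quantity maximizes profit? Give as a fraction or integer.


TR = P*Q = (199 - 4Q)Q = 199Q - 4Q^2
MR = dTR/dQ = 199 - 8Q
Set MR = MC:
199 - 8Q = 38
161 = 8Q
Q* = 161/8 = 161/8

161/8


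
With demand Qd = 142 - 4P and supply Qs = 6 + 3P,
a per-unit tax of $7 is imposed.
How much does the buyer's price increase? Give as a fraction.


With a per-unit tax, the buyer's price increase depends on relative slopes.
Supply slope: d = 3, Demand slope: b = 4
Buyer's price increase = d * tax / (b + d)
= 3 * 7 / (4 + 3)
= 21 / 7 = 3

3


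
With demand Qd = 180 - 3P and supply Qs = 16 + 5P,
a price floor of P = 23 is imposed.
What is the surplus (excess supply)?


At P = 23:
Qd = 180 - 3*23 = 111
Qs = 16 + 5*23 = 131
Surplus = Qs - Qd = 131 - 111 = 20

20


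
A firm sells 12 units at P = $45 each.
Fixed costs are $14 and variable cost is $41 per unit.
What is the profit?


Total Revenue = P * Q = 45 * 12 = $540
Total Cost = FC + VC*Q = 14 + 41*12 = $506
Profit = TR - TC = 540 - 506 = $34

$34


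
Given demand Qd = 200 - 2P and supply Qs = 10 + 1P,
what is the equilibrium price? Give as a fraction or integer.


At equilibrium, Qd = Qs.
200 - 2P = 10 + 1P
200 - 10 = 2P + 1P
190 = 3P
P* = 190/3 = 190/3

190/3


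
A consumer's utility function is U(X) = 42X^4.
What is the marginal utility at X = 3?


MU = dU/dX = 42*4*X^(4-1)
MU = 168*X^3
At X = 3:
MU = 168 * 3^3
MU = 168 * 27 = 4536

4536


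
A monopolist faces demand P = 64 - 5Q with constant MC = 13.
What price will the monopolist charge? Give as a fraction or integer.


MR = 64 - 10Q
Set MR = MC: 64 - 10Q = 13
Q* = 51/10
Substitute into demand:
P* = 64 - 5*51/10 = 77/2

77/2


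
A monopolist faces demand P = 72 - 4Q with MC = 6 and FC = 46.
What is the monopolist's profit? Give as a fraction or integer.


MR = MC: 72 - 8Q = 6
Q* = 33/4
P* = 72 - 4*33/4 = 39
Profit = (P* - MC)*Q* - FC
= (39 - 6)*33/4 - 46
= 33*33/4 - 46
= 1089/4 - 46 = 905/4

905/4


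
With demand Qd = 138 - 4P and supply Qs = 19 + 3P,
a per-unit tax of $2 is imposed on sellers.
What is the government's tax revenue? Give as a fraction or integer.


With tax on sellers, new supply: Qs' = 19 + 3(P - 2)
= 13 + 3P
New equilibrium quantity:
Q_new = 466/7
Tax revenue = tax * Q_new = 2 * 466/7 = 932/7

932/7


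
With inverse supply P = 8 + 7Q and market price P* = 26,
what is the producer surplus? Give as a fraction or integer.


Minimum supply price (at Q=0): P_min = 8
Quantity supplied at P* = 26:
Q* = (26 - 8)/7 = 18/7
PS = (1/2) * Q* * (P* - P_min)
PS = (1/2) * 18/7 * (26 - 8)
PS = (1/2) * 18/7 * 18 = 162/7

162/7


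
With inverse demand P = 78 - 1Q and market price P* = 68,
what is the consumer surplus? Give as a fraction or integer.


Maximum willingness to pay (at Q=0): P_max = 78
Quantity demanded at P* = 68:
Q* = (78 - 68)/1 = 10
CS = (1/2) * Q* * (P_max - P*)
CS = (1/2) * 10 * (78 - 68)
CS = (1/2) * 10 * 10 = 50

50


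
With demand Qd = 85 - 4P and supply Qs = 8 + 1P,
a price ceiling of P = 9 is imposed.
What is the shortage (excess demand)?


At P = 9:
Qd = 85 - 4*9 = 49
Qs = 8 + 1*9 = 17
Shortage = Qd - Qs = 49 - 17 = 32

32


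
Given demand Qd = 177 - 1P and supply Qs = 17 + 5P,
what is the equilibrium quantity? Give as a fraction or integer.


First find equilibrium price:
177 - 1P = 17 + 5P
P* = 160/6 = 80/3
Then substitute into demand:
Q* = 177 - 1 * 80/3 = 451/3

451/3


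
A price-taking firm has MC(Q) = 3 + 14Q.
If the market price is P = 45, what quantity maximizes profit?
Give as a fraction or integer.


In perfect competition, profit is maximized where P = MC.
45 = 3 + 14Q
42 = 14Q
Q* = 42/14 = 3

3


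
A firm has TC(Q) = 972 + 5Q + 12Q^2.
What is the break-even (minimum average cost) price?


AC(Q) = 972/Q + 5 + 12Q
To minimize: dAC/dQ = -972/Q^2 + 12 = 0
Q^2 = 972/12 = 81
Q* = 9
Min AC = 972/9 + 5 + 12*9
Min AC = 108 + 5 + 108 = 221

221


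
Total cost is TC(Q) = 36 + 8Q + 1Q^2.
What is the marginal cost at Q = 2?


MC = dTC/dQ = 8 + 2*1*Q
At Q = 2:
MC = 8 + 2*2
MC = 8 + 4 = 12

12


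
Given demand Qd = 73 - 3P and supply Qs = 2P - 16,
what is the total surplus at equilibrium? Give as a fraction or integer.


Find equilibrium: 73 - 3P = 2P - 16
73 + 16 = 5P
P* = 89/5 = 89/5
Q* = 2*89/5 - 16 = 98/5
Inverse demand: P = 73/3 - Q/3, so P_max = 73/3
Inverse supply: P = 8 + Q/2, so P_min = 8
CS = (1/2) * 98/5 * (73/3 - 89/5) = 4802/75
PS = (1/2) * 98/5 * (89/5 - 8) = 2401/25
TS = CS + PS = 4802/75 + 2401/25 = 2401/15

2401/15


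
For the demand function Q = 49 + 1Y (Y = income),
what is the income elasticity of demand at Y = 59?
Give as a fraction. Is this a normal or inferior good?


dQ/dY = 1
At Y = 59: Q = 49 + 1*59 = 108
Ey = (dQ/dY)(Y/Q) = 1 * 59 / 108 = 59/108
Since Ey > 0, this is a normal good.

59/108 (normal good)


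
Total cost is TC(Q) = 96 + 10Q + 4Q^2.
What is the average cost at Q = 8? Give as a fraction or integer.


TC(8) = 96 + 10*8 + 4*8^2
TC(8) = 96 + 80 + 256 = 432
AC = TC/Q = 432/8 = 54

54


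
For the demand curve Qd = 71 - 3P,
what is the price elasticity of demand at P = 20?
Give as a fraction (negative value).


dQ/dP = -3
At P = 20: Q = 71 - 3*20 = 11
E = (dQ/dP)(P/Q) = (-3)(20/11) = -60/11

-60/11


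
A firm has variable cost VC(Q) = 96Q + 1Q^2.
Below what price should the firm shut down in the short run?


AVC(Q) = VC(Q)/Q = 96 + 1Q
AVC is increasing in Q, so minimum AVC is at Q -> 0+.
Min AVC = 96
The firm should shut down if P < 96.

96


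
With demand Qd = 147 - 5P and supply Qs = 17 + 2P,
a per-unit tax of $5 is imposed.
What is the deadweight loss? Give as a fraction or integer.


Pre-tax equilibrium quantity: Q* = 379/7
Post-tax equilibrium quantity: Q_tax = 47
Reduction in quantity: Q* - Q_tax = 50/7
DWL = (1/2) * tax * (Q* - Q_tax)
DWL = (1/2) * 5 * 50/7 = 125/7

125/7


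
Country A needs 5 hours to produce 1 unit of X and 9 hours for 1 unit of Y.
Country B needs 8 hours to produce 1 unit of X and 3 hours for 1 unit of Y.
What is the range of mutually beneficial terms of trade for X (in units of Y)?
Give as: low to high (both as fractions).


Opportunity cost of X for Country A = hours_X / hours_Y = 5/9 = 5/9 units of Y
Opportunity cost of X for Country B = hours_X / hours_Y = 8/3 = 8/3 units of Y
Terms of trade must be between the two opportunity costs.
Range: 5/9 to 8/3

5/9 to 8/3


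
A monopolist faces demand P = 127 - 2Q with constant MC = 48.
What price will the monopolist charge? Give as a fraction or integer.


MR = 127 - 4Q
Set MR = MC: 127 - 4Q = 48
Q* = 79/4
Substitute into demand:
P* = 127 - 2*79/4 = 175/2

175/2


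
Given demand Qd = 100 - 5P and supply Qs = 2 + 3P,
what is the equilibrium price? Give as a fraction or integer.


At equilibrium, Qd = Qs.
100 - 5P = 2 + 3P
100 - 2 = 5P + 3P
98 = 8P
P* = 98/8 = 49/4

49/4


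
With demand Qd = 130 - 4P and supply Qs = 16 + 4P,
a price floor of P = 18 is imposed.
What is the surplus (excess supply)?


At P = 18:
Qd = 130 - 4*18 = 58
Qs = 16 + 4*18 = 88
Surplus = Qs - Qd = 88 - 58 = 30

30
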